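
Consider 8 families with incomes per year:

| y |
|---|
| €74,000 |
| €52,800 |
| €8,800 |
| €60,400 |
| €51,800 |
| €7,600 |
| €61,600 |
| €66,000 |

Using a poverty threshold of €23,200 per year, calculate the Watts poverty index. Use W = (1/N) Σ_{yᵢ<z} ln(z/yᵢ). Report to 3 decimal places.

Poor units: €7,600, €8,800 (q = 2 of N = 8).
Log gaps: ln(23200/7600) = 1.1160; ln(23200/8800) = 0.9694.
W = 2.085405 / 8 = 0.261.

0.261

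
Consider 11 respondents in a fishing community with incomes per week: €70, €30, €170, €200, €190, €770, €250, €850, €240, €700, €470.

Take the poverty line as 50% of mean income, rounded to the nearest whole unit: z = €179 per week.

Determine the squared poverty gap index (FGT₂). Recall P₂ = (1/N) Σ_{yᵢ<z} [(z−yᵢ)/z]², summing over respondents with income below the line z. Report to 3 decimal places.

Poor units: €30, €70, €170 (q = 3 of N = 11).
Relative gaps: (179−30)/179 = 0.8324; (179−70)/179 = 0.6089; (179−170)/179 = 0.0503.
Squared: 0.6929; 0.3708; 0.0025.
Sum = 1.066228; P₂ = 1.066228 / 11 = 0.097.

0.097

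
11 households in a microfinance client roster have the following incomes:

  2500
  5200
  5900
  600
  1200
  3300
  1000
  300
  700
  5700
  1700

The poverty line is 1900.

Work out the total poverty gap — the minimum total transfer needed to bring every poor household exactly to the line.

Below the line: 300, 600, 700, 1000, 1200, 1700 (q = 6 of N = 11).
Individual gaps: 1900−300 = 1600; 1900−600 = 1300; 1900−700 = 1200; 1900−1000 = 900; 1900−1200 = 700; 1900−1700 = 200.
Aggregate gap = 5900.

5900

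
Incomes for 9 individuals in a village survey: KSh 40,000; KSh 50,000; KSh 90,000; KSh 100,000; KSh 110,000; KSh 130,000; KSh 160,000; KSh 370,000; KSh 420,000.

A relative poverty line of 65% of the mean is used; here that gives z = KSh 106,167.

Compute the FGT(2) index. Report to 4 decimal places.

Poor units: KSh 40,000, KSh 50,000, KSh 90,000, KSh 100,000 (q = 4 of N = 9).
Normalized shortfalls: (106167−40000)/106167 = 0.6232; (106167−50000)/106167 = 0.5290; (106167−90000)/106167 = 0.1523; (106167−100000)/106167 = 0.0581.
Squared: 0.3884; 0.2799; 0.0232; 0.0034.
Sum = 0.694872; P₂ = 0.694872 / 9 = 0.0772.

0.0772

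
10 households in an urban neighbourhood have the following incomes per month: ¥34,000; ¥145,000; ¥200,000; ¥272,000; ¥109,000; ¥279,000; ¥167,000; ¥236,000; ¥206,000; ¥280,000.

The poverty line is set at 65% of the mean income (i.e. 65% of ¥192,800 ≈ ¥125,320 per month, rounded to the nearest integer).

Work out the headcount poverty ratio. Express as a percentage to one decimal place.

20.0%

2 of the 10 households have income below ¥125,320.
H = 2/10 = 20.0%.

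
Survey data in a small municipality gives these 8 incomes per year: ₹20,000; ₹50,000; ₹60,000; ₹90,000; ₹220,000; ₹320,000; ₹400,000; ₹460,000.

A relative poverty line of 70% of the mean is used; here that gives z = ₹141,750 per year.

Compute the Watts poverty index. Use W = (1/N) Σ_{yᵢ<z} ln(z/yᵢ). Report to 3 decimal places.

Poor units: ₹20,000, ₹50,000, ₹60,000, ₹90,000 (q = 4 of N = 8).
Log shortfalls: ln(141750/20000) = 1.9583; ln(141750/50000) = 1.0420; ln(141750/60000) = 0.8597; ln(141750/90000) = 0.4543.
W = 4.314350 / 8 = 0.539.

0.539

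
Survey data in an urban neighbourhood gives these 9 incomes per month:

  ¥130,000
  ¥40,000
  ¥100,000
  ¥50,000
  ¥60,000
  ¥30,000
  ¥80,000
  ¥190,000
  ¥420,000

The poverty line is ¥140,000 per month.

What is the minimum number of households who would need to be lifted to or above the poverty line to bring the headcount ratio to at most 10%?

7

Currently q = 7 of N = 9 are below the line (H = 0.778).
A headcount ratio of at most 10% allows at most ⌊0.10 × 9⌋ = 0 poor households.
So at least 7 − 0 = 7 must be lifted.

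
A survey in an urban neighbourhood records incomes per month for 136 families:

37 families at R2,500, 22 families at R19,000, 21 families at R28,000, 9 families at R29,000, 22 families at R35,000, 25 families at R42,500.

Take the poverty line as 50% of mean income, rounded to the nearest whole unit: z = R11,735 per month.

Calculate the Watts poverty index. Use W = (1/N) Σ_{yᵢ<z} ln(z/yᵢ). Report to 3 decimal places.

0.421

Below z: 37×R2,500 (q = 37 of N = 136).
ln(z/y) terms: ln(11735/2500) = 1.5463 (×37).
W = 57.212549 / 136 = 0.421.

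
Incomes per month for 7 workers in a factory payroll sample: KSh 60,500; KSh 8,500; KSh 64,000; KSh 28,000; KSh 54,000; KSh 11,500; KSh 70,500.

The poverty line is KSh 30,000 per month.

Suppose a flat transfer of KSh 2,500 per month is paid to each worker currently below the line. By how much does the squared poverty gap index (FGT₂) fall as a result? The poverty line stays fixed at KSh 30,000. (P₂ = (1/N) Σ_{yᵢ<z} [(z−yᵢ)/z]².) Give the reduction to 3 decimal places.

Before: below the line — KSh 8,500, KSh 11,500, KSh 28,000; squared poverty gap index (FGT₂) = 0.12833.
After the KSh 2,500 transfer: below the line — KSh 11,000, KSh 14,000; squared poverty gap index (FGT₂) = 0.09794.
Reduction = 0.12833 − 0.09794 = 0.030.

0.030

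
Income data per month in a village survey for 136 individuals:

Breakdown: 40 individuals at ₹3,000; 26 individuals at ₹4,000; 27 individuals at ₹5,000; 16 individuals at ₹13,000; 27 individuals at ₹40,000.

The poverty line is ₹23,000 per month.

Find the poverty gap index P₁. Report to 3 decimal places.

Incomes under z: 40×₹3,000, 26×₹4,000, 27×₹5,000, 16×₹13,000 (q = 109 of N = 136).
Normalized shortfalls: (23000−3000)/23000 = 0.8696 (×40); (23000−4000)/23000 = 0.8261 (×26); (23000−5000)/23000 = 0.7826 (×27); (23000−13000)/23000 = 0.4348 (×16).
Sum of shortfalls = 84.347826; P₁ averages over all N: 84.347826 / 136 = 0.620.

0.620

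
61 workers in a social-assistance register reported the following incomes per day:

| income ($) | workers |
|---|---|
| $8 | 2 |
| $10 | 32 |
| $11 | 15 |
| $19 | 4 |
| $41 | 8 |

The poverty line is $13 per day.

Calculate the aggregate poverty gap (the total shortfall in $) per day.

Incomes under z: 2×$8, 32×$10, 15×$11 (q = 49 of N = 61).
Individual gaps: 2×(13−8) = 10; 32×(13−10) = 96; 15×(13−11) = 30.
Aggregate gap = $136.

$136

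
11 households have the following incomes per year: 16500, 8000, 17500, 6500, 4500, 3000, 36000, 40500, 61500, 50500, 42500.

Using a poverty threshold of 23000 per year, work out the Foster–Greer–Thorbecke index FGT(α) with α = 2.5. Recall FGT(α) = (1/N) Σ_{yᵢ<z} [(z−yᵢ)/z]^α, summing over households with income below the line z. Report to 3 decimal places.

0.194

Poor units: 3000, 4500, 6500, 8000, 16500, 17500 (q = 6 of N = 11).
Relative gaps: (23000−3000)/23000 = 0.8696; (23000−4500)/23000 = 0.8043; (23000−6500)/23000 = 0.7174; (23000−8000)/23000 = 0.6522; (23000−16500)/23000 = 0.2826; (23000−17500)/23000 = 0.2391.
Raised to α = 2.5: 0.70511; 0.58024; 0.43590; 0.34349; 0.04246; 0.02796.
Sum = 2.135161; FGT(2.5) = 2.135161 / 11 = 0.194.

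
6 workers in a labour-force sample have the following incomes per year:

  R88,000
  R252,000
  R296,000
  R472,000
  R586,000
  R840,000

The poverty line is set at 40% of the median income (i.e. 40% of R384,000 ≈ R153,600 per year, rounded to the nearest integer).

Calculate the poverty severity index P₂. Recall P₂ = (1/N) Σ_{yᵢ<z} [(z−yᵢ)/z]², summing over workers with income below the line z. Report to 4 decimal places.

0.0304

Poor units: R88,000 (q = 1 of N = 6).
Relative gaps: (153600−88000)/153600 = 0.4271.
Squared: 0.1824.
Sum = 0.182400; P₂ = 0.182400 / 6 = 0.0304.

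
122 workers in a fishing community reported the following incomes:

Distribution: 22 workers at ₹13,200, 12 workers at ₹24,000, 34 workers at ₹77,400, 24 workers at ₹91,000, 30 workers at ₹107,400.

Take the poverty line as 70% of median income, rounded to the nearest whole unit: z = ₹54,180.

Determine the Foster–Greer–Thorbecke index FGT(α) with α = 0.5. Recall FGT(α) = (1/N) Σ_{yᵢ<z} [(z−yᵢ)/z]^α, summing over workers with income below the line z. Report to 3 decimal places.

Poor units: 22×₹13,200, 12×₹24,000 (q = 34 of N = 122).
Shortfall ratios: (54180−13200)/54180 = 0.7564 (×22); (54180−24000)/54180 = 0.5570 (×12).
Raised to α = 0.5: 0.86969 (×22); 0.74635 (×12).
Sum = 28.089418; FGT(0.5) = 28.089418 / 122 = 0.230.

0.230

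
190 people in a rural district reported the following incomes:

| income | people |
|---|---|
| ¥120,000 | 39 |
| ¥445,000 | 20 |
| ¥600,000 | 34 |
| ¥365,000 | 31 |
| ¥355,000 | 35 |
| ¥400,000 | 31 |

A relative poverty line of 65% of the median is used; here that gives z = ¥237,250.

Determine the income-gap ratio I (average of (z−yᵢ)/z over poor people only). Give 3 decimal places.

Poor units: 39×¥120,000 (q = 39 of N = 190).
Relative gaps: 0.4942 (×39); sum = 19.273973.
I averages over the q = 39 poor units only: 19.273973 / 39 = 0.494.

0.494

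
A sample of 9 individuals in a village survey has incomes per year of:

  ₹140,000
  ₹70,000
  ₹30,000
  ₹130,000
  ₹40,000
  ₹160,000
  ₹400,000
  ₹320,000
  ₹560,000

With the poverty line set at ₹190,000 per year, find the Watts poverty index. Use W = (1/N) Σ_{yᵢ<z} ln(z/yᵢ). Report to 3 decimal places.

0.584

Poor units: ₹30,000, ₹40,000, ₹70,000, ₹130,000, ₹140,000, ₹160,000 (q = 6 of N = 9).
Log gaps: ln(190000/30000) = 1.8458; ln(190000/40000) = 1.5581; ln(190000/70000) = 0.9985; ln(190000/130000) = 0.3795; ln(190000/140000) = 0.3054; ln(190000/160000) = 0.1719.
W = 5.259222 / 9 = 0.584.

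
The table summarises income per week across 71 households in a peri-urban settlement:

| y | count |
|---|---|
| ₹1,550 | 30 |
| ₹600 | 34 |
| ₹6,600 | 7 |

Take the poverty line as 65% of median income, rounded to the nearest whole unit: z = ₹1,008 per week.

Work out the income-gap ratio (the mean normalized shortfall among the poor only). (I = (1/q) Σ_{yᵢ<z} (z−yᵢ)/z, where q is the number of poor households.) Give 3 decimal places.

Below the line: 34×₹600 (q = 34 of N = 71).
Shortfall ratios (z−y)/z: 0.4048 (×34); sum = 13.761905.
The income-gap ratio divides by q (the poor only): 13.761905 / 34 = 0.405.

0.405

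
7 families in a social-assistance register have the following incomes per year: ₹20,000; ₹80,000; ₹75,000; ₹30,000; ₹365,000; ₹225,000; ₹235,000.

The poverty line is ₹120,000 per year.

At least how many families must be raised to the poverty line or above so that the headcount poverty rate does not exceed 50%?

Currently q = 4 of N = 7 are below the line (H = 0.571).
A headcount ratio of at most 50% allows at most ⌊0.50 × 7⌋ = 3 poor families.
So at least 4 − 3 = 1 must be lifted.

1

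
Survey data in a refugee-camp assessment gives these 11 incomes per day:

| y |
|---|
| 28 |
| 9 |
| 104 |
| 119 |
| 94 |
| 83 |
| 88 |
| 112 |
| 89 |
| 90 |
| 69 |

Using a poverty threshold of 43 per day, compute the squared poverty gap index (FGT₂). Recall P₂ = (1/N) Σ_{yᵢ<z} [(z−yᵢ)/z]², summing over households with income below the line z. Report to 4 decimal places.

Poor units: 9, 28 (q = 2 of N = 11).
Gap ratios (z−y)/z: (43−9)/43 = 0.7907; (43−28)/43 = 0.3488.
Squared: 0.6252; 0.1217.
Sum = 0.746890; P₂ = 0.746890 / 11 = 0.0679.

0.0679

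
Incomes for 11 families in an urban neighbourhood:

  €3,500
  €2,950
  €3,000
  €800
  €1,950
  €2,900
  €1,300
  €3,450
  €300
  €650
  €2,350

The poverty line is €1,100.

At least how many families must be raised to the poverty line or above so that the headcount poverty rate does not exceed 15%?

3 of the 11 families are poor, so H = 3/11 = 0.273.
A headcount ratio of at most 15% allows at most ⌊0.15 × 11⌋ = 1 poor families.
So at least 3 − 1 = 2 must be lifted.

2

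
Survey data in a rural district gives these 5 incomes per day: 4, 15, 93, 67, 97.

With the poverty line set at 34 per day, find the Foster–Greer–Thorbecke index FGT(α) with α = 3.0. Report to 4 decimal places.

0.1723

Below z: 4, 15 (q = 2 of N = 5).
Gap ratios (z−y)/z: (34−4)/34 = 0.8824; (34−15)/34 = 0.5588.
Raised to α = 3.0: 0.68695; 0.17451.
Sum = 0.861464; FGT(3.0) = 0.861464 / 5 = 0.1723.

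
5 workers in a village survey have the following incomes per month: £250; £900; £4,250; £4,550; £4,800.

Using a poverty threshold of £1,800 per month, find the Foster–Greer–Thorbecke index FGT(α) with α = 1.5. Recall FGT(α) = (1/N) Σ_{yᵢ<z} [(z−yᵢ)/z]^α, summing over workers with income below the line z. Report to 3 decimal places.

0.231

Poor units: £250, £900 (q = 2 of N = 5).
Normalized shortfalls: (1800−250)/1800 = 0.8611; (1800−900)/1800 = 0.5000.
Raised to α = 1.5: 0.79908; 0.35355.
Sum = 1.152631; FGT(1.5) = 1.152631 / 5 = 0.231.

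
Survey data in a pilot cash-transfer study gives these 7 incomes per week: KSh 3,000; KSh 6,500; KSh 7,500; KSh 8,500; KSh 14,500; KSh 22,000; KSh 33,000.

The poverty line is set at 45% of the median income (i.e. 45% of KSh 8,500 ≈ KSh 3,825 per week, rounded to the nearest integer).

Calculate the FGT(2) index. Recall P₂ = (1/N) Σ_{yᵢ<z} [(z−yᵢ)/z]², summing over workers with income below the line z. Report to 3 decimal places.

0.007

Poor units: KSh 3,000 (q = 1 of N = 7).
Normalized shortfalls: (3825−3000)/3825 = 0.2157.
Squared: 0.0465.
Sum = 0.046521; P₂ = 0.046521 / 7 = 0.007.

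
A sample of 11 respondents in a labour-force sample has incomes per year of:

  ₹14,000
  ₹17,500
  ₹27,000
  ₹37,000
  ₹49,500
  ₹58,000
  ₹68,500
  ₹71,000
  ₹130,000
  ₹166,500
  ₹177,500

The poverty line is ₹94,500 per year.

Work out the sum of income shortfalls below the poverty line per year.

₹413,500

Below the line: ₹14,000, ₹17,500, ₹27,000, ₹37,000, ₹49,500, ₹58,000, ₹68,500, ₹71,000 (q = 8 of N = 11).
Individual gaps: 94500−14000 = 80500; 94500−17500 = 77000; 94500−27000 = 67500; 94500−37000 = 57500; 94500−49500 = 45000; 94500−58000 = 36500; 94500−68500 = 26000; 94500−71000 = 23500.
Aggregate gap = ₹413,500.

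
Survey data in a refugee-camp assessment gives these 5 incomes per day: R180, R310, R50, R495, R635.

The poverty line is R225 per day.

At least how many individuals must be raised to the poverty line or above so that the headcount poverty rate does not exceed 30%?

1

Currently q = 2 of N = 5 are below the line (H = 0.400).
A headcount ratio of at most 30% allows at most ⌊0.30 × 5⌋ = 1 poor individuals.
So at least 2 − 1 = 1 must be lifted.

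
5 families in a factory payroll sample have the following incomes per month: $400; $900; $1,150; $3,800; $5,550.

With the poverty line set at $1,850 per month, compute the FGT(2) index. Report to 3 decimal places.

Poor units: $400, $900, $1,150 (q = 3 of N = 5).
Shortfall ratios: (1850−400)/1850 = 0.7838; (1850−900)/1850 = 0.5135; (1850−1150)/1850 = 0.3784.
Squared: 0.6143; 0.2637; 0.1432.
Sum = 1.021183; P₂ = 1.021183 / 5 = 0.204.

0.204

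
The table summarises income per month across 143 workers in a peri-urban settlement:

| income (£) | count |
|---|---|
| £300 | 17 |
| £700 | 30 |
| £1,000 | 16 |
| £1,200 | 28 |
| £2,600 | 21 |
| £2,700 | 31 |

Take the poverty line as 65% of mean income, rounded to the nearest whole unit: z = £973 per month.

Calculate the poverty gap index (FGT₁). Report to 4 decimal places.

0.1411

Below z: 17×£300, 30×£700 (q = 47 of N = 143).
Gap ratios (z−y)/z: (973−300)/973 = 0.6917 (×17); (973−700)/973 = 0.2806 (×30).
Sum of shortfalls = 20.175745; P₁ averages over all N: 20.175745 / 143 = 0.1411.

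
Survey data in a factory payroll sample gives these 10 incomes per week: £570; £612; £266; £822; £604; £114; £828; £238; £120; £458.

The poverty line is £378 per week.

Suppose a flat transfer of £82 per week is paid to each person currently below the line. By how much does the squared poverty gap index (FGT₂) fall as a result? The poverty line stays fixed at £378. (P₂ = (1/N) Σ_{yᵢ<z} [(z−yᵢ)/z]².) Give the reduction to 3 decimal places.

0.070

Before: below the line — £114, £120, £238, £266; squared poverty gap index (FGT₂) = 0.11786.
After the £82 transfer: below the line — £196, £202, £320, £348; squared poverty gap index (FGT₂) = 0.04785.
Reduction = 0.11786 − 0.04785 = 0.070.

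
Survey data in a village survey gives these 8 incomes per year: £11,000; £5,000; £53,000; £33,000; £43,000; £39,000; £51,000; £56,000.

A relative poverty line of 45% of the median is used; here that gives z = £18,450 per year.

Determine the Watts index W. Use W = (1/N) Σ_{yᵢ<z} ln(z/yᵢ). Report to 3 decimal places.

0.228

Incomes under z: £5,000, £11,000 (q = 2 of N = 8).
Log gaps: ln(18450/5000) = 1.3056; ln(18450/11000) = 0.5172.
W = 1.822796 / 8 = 0.228.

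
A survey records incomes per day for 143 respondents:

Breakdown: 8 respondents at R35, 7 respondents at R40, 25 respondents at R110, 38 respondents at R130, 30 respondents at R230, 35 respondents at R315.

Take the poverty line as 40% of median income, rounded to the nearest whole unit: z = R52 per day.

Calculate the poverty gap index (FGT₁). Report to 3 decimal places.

Below the line: 8×R35, 7×R40 (q = 15 of N = 143).
Shortfall ratios: (52−35)/52 = 0.3269 (×8); (52−40)/52 = 0.2308 (×7).
Σ = 4.230769. Dividing by the full population N = 143 gives P₁ = 0.030.

0.030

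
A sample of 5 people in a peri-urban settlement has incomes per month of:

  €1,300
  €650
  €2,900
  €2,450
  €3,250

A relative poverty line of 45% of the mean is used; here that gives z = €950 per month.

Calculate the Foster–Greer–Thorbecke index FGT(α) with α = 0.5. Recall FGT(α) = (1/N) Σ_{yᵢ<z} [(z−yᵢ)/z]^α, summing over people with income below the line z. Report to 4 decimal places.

0.1124

Below the line: €650 (q = 1 of N = 5).
Normalized shortfalls: (950−650)/950 = 0.3158.
Raised to α = 0.5: 0.56195.
Sum = 0.561951; FGT(0.5) = 0.561951 / 5 = 0.1124.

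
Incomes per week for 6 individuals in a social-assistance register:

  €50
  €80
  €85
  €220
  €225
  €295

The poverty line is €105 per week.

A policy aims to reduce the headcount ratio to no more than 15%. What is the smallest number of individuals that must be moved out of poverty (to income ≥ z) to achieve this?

Currently q = 3 of N = 6 are below the line (H = 0.500).
A headcount ratio of at most 15% allows at most ⌊0.15 × 6⌋ = 0 poor individuals.
So at least 3 − 0 = 3 must be lifted.

3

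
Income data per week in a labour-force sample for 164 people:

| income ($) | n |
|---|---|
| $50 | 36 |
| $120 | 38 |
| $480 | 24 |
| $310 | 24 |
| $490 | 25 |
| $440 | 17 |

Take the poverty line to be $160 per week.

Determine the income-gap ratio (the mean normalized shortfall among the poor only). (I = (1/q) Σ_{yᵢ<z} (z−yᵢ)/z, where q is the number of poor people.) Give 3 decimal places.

Below z: 36×$50, 38×$120 (q = 74 of N = 164).
Shortfall ratios (z−y)/z: 0.6875 (×36), 0.2500 (×38); sum = 34.250000.
I averages over the q = 74 poor units only: 34.250000 / 74 = 0.463.

0.463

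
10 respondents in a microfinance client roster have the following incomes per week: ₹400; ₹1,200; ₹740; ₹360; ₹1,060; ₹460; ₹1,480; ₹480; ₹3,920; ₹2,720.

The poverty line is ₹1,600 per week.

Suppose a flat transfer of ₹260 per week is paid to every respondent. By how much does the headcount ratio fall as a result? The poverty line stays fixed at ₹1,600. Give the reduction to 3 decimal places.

Before: below the line — ₹360, ₹400, ₹460, ₹480, ₹740, ₹1,060, ₹1,200, ₹1,480; headcount ratio = 0.80000.
After the ₹260 transfer: below the line — ₹620, ₹660, ₹720, ₹740, ₹1,000, ₹1,320, ₹1,460; headcount ratio = 0.70000.
Reduction = 0.80000 − 0.70000 = 0.100.

0.100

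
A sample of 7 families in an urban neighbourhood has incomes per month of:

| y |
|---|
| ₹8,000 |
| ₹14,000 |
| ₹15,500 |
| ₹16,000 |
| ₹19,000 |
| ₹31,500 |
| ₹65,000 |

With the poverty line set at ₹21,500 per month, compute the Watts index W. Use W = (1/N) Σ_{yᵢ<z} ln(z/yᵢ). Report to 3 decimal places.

Poor units: ₹8,000, ₹14,000, ₹15,500, ₹16,000, ₹19,000 (q = 5 of N = 7).
Log shortfalls: ln(21500/8000) = 0.9886; ln(21500/14000) = 0.4290; ln(21500/15500) = 0.3272; ln(21500/16000) = 0.2955; ln(21500/19000) = 0.1236.
W = 2.163898 / 7 = 0.309.

0.309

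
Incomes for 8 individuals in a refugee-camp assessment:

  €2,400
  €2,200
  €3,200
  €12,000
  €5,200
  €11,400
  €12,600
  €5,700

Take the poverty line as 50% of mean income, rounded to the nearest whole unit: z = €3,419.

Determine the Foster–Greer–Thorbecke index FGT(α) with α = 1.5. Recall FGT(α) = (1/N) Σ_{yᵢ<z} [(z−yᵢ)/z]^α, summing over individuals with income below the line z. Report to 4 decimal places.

Incomes under z: €2,200, €2,400, €3,200 (q = 3 of N = 8).
Gap ratios (z−y)/z: (3419−2200)/3419 = 0.3565; (3419−2400)/3419 = 0.2980; (3419−3200)/3419 = 0.0641.
Raised to α = 1.5: 0.21289; 0.16271; 0.01621.
Sum = 0.391811; FGT(1.5) = 0.391811 / 8 = 0.0490.

0.0490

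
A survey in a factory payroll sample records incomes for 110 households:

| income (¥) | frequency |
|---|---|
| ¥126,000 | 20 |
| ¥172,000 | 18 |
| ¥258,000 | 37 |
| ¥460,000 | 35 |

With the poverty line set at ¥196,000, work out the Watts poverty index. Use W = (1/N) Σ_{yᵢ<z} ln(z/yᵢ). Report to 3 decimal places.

Below z: 20×¥126,000, 18×¥172,000 (q = 38 of N = 110).
ln(z/y) terms: ln(196000/126000) = 0.4418 (×20); ln(196000/172000) = 0.1306 (×18).
W = 11.187818 / 110 = 0.102.

0.102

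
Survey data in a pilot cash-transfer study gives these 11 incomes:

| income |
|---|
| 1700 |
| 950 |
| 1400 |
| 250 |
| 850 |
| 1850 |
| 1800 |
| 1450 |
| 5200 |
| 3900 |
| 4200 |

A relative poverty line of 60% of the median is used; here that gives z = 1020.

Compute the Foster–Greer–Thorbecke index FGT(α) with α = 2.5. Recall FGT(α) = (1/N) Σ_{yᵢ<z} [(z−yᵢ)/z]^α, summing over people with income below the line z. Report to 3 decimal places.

0.046

Poor units: 250, 850, 950 (q = 3 of N = 11).
Shortfall ratios: (1020−250)/1020 = 0.7549; (1020−850)/1020 = 0.1667; (1020−950)/1020 = 0.0686.
Raised to α = 2.5: 0.49514; 0.01134; 0.00123.
Sum = 0.507712; FGT(2.5) = 0.507712 / 11 = 0.046.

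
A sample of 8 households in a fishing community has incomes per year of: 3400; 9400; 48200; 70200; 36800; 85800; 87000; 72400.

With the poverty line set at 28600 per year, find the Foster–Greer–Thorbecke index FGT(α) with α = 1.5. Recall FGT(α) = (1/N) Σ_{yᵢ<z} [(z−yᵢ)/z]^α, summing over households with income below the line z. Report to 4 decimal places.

Below the line: 3400, 9400 (q = 2 of N = 8).
Shortfall ratios: (28600−3400)/28600 = 0.8811; (28600−9400)/28600 = 0.6713.
Raised to α = 1.5: 0.82709; 0.55005.
Sum = 1.377139; FGT(1.5) = 1.377139 / 8 = 0.1721.

0.1721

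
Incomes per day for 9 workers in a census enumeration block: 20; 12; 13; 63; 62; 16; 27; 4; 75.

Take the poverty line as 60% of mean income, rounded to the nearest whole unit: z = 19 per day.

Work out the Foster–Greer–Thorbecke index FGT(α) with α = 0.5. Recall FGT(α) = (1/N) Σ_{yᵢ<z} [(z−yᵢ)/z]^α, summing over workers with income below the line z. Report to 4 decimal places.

Below the line: 4, 12, 13, 16 (q = 4 of N = 9).
Gap ratios (z−y)/z: (19−4)/19 = 0.7895; (19−12)/19 = 0.3684; (19−13)/19 = 0.3158; (19−16)/19 = 0.1579.
Raised to α = 0.5: 0.88852; 0.60698; 0.56195; 0.39736.
Sum = 2.454811; FGT(0.5) = 2.454811 / 9 = 0.2728.

0.2728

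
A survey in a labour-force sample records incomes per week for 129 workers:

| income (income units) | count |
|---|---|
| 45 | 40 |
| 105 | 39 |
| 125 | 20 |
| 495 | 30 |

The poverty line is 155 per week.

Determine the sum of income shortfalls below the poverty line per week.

6950

Below z: 40×45, 39×105, 20×125 (q = 99 of N = 129).
Individual gaps: 40×(155−45) = 4400; 39×(155−105) = 1950; 20×(155−125) = 600.
Aggregate gap = 6950.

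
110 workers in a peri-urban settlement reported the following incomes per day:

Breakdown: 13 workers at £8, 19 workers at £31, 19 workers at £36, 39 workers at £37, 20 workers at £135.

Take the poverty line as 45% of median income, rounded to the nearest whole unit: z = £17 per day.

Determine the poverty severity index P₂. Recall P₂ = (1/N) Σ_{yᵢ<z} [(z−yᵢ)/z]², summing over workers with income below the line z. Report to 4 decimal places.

0.0331

Below the line: 13×£8 (q = 13 of N = 110).
Relative gaps: (17−8)/17 = 0.5294 (×13).
Squared: 0.2803 (×13).
Sum = 3.643599; P₂ = 3.643599 / 110 = 0.0331.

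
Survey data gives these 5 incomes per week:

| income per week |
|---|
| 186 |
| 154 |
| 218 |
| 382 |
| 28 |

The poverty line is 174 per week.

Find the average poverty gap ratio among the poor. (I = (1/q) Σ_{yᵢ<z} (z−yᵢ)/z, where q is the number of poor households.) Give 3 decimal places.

0.477

Poor units: 28, 154 (q = 2 of N = 5).
Shortfall ratios (z−y)/z: 0.8391, 0.1149; sum = 0.954023.
I averages over the q = 2 poor units only: 0.954023 / 2 = 0.477.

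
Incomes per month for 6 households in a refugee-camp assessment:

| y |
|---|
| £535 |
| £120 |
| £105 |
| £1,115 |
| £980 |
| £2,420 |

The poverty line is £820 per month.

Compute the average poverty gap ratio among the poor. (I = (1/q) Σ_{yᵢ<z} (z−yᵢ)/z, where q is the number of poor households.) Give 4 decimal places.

0.6911

Incomes under z: £105, £120, £535 (q = 3 of N = 6).
Relative gaps: 0.8720, 0.8537, 0.3476; sum = 2.073171.
The income-gap ratio divides by q (the poor only): 2.073171 / 3 = 0.6911.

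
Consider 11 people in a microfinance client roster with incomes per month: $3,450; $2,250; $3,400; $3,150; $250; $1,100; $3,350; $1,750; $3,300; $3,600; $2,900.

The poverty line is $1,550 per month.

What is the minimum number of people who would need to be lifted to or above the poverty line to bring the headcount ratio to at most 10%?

2 of the 11 people are poor, so H = 2/11 = 0.182.
A headcount ratio of at most 10% allows at most ⌊0.10 × 11⌋ = 1 poor people.
So at least 2 − 1 = 1 must be lifted.

1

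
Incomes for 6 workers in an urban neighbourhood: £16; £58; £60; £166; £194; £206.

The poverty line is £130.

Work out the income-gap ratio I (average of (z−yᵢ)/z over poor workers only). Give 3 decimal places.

0.656

Poor units: £16, £58, £60 (q = 3 of N = 6).
Relative gaps: 0.8769, 0.5538, 0.5385; sum = 1.969231.
The income-gap ratio divides by q (the poor only): 1.969231 / 3 = 0.656.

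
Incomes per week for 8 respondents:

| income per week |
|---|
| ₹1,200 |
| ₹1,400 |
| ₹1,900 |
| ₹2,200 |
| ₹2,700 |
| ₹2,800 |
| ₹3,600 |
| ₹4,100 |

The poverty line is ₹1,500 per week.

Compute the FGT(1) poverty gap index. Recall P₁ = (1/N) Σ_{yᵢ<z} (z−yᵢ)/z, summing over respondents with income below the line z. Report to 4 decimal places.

Below z: ₹1,200, ₹1,400 (q = 2 of N = 8).
Gap ratios (z−y)/z: (1500−1200)/1500 = 0.2000; (1500−1400)/1500 = 0.0667.
Σ = 0.266667. Dividing by the full population N = 8 gives P₁ = 0.0333.

0.0333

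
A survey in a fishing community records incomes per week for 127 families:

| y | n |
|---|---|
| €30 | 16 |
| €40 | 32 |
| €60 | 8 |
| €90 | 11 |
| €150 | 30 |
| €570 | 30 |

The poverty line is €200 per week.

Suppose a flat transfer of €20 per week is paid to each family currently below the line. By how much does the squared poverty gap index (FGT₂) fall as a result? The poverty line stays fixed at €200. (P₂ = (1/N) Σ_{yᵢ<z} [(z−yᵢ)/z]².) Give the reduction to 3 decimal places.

0.084

Before: below the line — 16×€30, 32×€40, 8×€60, 11×€90, 30×€150; squared poverty gap index (FGT₂) = 0.32411.
After the €20 transfer: below the line — 16×€50, 32×€60, 8×€80, 11×€110, 30×€170; squared poverty gap index (FGT₂) = 0.23986.
Reduction = 0.32411 − 0.23986 = 0.084.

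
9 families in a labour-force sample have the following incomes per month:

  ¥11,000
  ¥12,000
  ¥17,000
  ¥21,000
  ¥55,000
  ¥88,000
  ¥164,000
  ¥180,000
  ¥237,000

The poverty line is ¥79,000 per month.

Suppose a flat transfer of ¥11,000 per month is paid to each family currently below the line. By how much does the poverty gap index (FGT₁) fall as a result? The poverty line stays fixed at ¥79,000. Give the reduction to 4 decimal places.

0.0774

Before: below the line — ¥11,000, ¥12,000, ¥17,000, ¥21,000, ¥55,000; poverty gap index (FGT₁) = 0.392405.
After the ¥11,000 transfer: below the line — ¥22,000, ¥23,000, ¥28,000, ¥32,000, ¥66,000; poverty gap index (FGT₁) = 0.315049.
Reduction = 0.392405 − 0.315049 = 0.0774.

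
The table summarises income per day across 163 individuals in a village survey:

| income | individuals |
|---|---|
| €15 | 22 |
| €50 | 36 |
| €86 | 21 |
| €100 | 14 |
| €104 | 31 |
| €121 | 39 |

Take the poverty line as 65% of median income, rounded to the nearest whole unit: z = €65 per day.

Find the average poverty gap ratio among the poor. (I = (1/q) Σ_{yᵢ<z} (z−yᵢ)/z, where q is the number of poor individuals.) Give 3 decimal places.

0.435

Below the line: 22×€15, 36×€50 (q = 58 of N = 163).
Shortfall ratios (z−y)/z: 0.7692 (×22), 0.2308 (×36); sum = 25.230769.
The income-gap ratio divides by q (the poor only): 25.230769 / 58 = 0.435.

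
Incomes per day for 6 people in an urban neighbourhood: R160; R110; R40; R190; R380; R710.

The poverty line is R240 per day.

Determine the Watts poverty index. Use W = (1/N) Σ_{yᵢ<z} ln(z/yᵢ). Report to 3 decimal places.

Below the line: R40, R110, R160, R190 (q = 4 of N = 6).
ln(z/y) terms: ln(240/40) = 1.7918; ln(240/110) = 0.7802; ln(240/160) = 0.4055; ln(240/190) = 0.2336.
W = 3.210998 / 6 = 0.535.

0.535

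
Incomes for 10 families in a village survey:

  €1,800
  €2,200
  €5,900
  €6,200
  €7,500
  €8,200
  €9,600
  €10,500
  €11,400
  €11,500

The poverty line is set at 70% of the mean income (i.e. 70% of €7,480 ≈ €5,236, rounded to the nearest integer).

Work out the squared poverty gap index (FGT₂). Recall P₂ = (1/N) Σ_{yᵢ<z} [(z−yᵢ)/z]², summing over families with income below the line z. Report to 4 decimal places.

Incomes under z: €1,800, €2,200 (q = 2 of N = 10).
Normalized shortfalls: (5236−1800)/5236 = 0.6562; (5236−2200)/5236 = 0.5798.
Squared: 0.4306; 0.3362.
Sum = 0.766838; P₂ = 0.766838 / 10 = 0.0767.

0.0767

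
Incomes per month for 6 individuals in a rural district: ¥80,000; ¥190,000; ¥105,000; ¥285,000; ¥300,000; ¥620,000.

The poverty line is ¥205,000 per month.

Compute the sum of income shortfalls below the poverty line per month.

¥240,000

Poor units: ¥80,000, ¥105,000, ¥190,000 (q = 3 of N = 6).
Individual gaps: 205000−80000 = 125000; 205000−105000 = 100000; 205000−190000 = 15000.
Aggregate gap = ¥240,000.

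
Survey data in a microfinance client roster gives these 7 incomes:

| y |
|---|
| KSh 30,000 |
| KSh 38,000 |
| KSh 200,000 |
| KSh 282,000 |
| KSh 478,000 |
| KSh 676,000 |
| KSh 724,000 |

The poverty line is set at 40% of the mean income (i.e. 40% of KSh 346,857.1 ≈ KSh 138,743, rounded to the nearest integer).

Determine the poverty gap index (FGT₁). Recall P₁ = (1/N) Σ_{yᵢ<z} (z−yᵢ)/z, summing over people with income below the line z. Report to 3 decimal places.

0.216

Poor units: KSh 30,000, KSh 38,000 (q = 2 of N = 7).
Shortfall ratios: (138743−30000)/138743 = 0.7838; (138743−38000)/138743 = 0.7261.
Sum of shortfalls = 1.509885; P₁ averages over all N: 1.509885 / 7 = 0.216.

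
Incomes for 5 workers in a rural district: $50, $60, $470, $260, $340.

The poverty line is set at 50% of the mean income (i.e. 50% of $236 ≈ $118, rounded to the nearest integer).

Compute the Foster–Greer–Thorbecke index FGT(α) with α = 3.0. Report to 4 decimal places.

Below z: $50, $60 (q = 2 of N = 5).
Gap ratios (z−y)/z: (118−50)/118 = 0.5763; (118−60)/118 = 0.4915.
Raised to α = 3.0: 0.19137; 0.11875.
Sum = 0.310124; FGT(3.0) = 0.310124 / 5 = 0.0620.

0.0620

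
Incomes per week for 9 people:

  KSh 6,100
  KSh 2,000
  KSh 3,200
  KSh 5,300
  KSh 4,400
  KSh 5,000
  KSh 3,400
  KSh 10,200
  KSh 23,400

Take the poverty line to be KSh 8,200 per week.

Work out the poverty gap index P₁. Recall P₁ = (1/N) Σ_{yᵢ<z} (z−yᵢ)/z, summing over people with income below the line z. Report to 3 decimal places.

0.379

Below z: KSh 2,000, KSh 3,200, KSh 3,400, KSh 4,400, KSh 5,000, KSh 5,300, KSh 6,100 (q = 7 of N = 9).
Relative gaps: (8200−2000)/8200 = 0.7561; (8200−3200)/8200 = 0.6098; (8200−3400)/8200 = 0.5854; (8200−4400)/8200 = 0.4634; (8200−5000)/8200 = 0.3902; (8200−5300)/8200 = 0.3537; (8200−6100)/8200 = 0.2561.
Sum of shortfalls = 3.414634; P₁ averages over all N: 3.414634 / 9 = 0.379.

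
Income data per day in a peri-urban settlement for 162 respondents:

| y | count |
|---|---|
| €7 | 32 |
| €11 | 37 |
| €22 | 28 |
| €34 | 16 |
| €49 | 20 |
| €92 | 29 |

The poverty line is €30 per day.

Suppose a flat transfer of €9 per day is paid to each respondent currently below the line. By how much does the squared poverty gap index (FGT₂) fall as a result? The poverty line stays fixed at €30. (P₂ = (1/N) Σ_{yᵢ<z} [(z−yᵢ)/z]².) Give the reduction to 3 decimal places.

0.152

Before: below the line — 32×€7, 37×€11, 28×€22; squared poverty gap index (FGT₂) = 0.22001.
After the €9 transfer: below the line — 32×€16, 37×€20; squared poverty gap index (FGT₂) = 0.06840.
Reduction = 0.22001 − 0.06840 = 0.152.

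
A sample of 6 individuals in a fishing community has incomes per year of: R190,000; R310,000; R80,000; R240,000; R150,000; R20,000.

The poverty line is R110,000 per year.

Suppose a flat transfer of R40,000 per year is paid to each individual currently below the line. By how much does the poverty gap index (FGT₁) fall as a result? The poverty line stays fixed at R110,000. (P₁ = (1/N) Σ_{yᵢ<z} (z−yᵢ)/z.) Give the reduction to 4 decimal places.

Before: below the line — R20,000, R80,000; poverty gap index (FGT₁) = 0.181818.
After the R40,000 transfer: below the line — R60,000; poverty gap index (FGT₁) = 0.075758.
Reduction = 0.181818 − 0.075758 = 0.1061.

0.1061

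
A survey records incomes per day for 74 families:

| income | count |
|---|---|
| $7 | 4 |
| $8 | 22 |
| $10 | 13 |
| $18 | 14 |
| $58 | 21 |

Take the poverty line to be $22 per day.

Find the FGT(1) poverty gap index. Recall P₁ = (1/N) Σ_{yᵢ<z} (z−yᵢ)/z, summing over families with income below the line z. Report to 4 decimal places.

Below z: 4×$7, 22×$8, 13×$10, 14×$18 (q = 53 of N = 74).
Relative gaps: (22−7)/22 = 0.6818 (×4); (22−8)/22 = 0.6364 (×22); (22−10)/22 = 0.5455 (×13); (22−18)/22 = 0.1818 (×14).
Σ = 26.363636. Dividing by the full population N = 74 gives P₁ = 0.3563.

0.3563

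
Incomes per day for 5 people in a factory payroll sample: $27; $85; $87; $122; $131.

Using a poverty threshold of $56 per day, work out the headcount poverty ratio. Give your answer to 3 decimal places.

1 of the 5 people have income below $56.
H = 1/5 = 0.200.

0.200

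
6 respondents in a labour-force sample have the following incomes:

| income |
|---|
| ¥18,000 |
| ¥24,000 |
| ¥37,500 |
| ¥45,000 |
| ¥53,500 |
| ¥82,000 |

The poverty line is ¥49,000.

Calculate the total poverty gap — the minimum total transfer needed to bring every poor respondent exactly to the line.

¥71,500

Poor units: ¥18,000, ¥24,000, ¥37,500, ¥45,000 (q = 4 of N = 6).
Individual gaps: 49000−18000 = 31000; 49000−24000 = 25000; 49000−37500 = 11500; 49000−45000 = 4000.
Aggregate gap = ¥71,500.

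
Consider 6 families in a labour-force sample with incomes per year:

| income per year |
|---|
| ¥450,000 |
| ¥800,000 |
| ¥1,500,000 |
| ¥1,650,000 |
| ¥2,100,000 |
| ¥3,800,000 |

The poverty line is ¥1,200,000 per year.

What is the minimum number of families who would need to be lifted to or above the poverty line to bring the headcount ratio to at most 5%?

2 of the 6 families are poor, so H = 2/6 = 0.333.
A headcount ratio of at most 5% allows at most ⌊0.05 × 6⌋ = 0 poor families.
So at least 2 − 0 = 2 must be lifted.

2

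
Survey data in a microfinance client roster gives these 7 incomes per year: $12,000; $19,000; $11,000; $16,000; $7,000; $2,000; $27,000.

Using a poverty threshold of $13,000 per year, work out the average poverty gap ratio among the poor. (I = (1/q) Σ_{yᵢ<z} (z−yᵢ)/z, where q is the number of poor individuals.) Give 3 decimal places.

Below the line: $2,000, $7,000, $11,000, $12,000 (q = 4 of N = 7).
Shortfall ratios (z−y)/z: 0.8462, 0.4615, 0.1538, 0.0769; sum = 1.538462.
The income-gap ratio divides by q (the poor only): 1.538462 / 4 = 0.385.

0.385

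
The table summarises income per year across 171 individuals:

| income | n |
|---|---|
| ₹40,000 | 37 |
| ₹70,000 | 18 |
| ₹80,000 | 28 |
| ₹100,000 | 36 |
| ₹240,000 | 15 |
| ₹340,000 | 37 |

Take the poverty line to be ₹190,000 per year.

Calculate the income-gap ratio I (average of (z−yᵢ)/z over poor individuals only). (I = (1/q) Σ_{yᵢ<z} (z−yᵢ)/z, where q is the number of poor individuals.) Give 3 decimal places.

0.621

Below the line: 37×₹40,000, 18×₹70,000, 28×₹80,000, 36×₹100,000 (q = 119 of N = 171).
Relative gaps: 0.7895 (×37), 0.6316 (×18), 0.5789 (×28), 0.4737 (×36); sum = 73.842105.
I averages over the q = 119 poor units only: 73.842105 / 119 = 0.621.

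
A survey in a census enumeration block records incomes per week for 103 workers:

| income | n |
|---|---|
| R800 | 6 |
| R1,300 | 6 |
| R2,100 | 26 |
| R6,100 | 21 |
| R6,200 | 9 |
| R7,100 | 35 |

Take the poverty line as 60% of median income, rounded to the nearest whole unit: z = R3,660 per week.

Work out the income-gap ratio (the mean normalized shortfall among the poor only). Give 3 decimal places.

Below the line: 6×R800, 6×R1,300, 26×R2,100 (q = 38 of N = 103).
Shortfall ratios (z−y)/z: 0.7814 (×6), 0.6448 (×6), 0.4262 (×26); sum = 19.639344.
The income-gap ratio divides by q (the poor only): 19.639344 / 38 = 0.517.

0.517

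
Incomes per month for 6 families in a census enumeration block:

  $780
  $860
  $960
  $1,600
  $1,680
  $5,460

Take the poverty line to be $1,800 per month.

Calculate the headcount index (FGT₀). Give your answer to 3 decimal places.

5 of the 6 families have income below $1,800.
H = 5/6 = 0.833.

0.833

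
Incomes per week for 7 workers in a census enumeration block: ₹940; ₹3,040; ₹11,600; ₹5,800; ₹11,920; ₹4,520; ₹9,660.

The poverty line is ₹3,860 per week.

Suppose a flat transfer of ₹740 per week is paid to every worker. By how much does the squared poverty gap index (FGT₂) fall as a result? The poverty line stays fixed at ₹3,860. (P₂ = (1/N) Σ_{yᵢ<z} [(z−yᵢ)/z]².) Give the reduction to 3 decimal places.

0.043

Before: below the line — ₹940, ₹3,040; squared poverty gap index (FGT₂) = 0.08820.
After the ₹740 transfer: below the line — ₹1,680, ₹3,780; squared poverty gap index (FGT₂) = 0.04563.
Reduction = 0.08820 − 0.04563 = 0.043.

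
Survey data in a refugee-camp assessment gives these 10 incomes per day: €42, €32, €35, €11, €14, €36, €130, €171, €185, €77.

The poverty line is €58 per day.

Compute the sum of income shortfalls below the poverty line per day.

€178

Incomes under z: €11, €14, €32, €35, €36, €42 (q = 6 of N = 10).
Individual gaps: 58−11 = 47; 58−14 = 44; 58−32 = 26; 58−35 = 23; 58−36 = 22; 58−42 = 16.
Aggregate gap = €178.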